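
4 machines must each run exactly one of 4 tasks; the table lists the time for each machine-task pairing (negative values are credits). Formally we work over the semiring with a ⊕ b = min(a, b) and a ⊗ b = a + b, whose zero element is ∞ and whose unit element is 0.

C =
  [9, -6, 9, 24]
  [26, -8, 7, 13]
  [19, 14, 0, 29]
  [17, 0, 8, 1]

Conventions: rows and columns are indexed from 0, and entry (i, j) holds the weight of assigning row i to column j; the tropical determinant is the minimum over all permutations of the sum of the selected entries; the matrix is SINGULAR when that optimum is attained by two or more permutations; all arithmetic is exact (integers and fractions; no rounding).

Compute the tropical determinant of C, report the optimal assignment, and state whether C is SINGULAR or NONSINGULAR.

σ = (0, 1, 2, 3): 9 + (-8) + 0 + 1 = 2
σ = (0, 1, 3, 2): 9 + (-8) + 29 + 8 = 38
σ = (0, 2, 1, 3): 9 + 7 + 14 + 1 = 31
σ = (0, 2, 3, 1): 9 + 7 + 29 + 0 = 45
σ = (0, 3, 1, 2): 9 + 13 + 14 + 8 = 44
σ = (0, 3, 2, 1): 9 + 13 + 0 + 0 = 22
σ = (1, 0, 2, 3): (-6) + 26 + 0 + 1 = 21
σ = (1, 0, 3, 2): (-6) + 26 + 29 + 8 = 57
σ = (1, 2, 0, 3): (-6) + 7 + 19 + 1 = 21
σ = (1, 2, 3, 0): (-6) + 7 + 29 + 17 = 47
σ = (1, 3, 0, 2): (-6) + 13 + 19 + 8 = 34
σ = (1, 3, 2, 0): (-6) + 13 + 0 + 17 = 24
σ = (2, 0, 1, 3): 9 + 26 + 14 + 1 = 50
σ = (2, 0, 3, 1): 9 + 26 + 29 + 0 = 64
σ = (2, 1, 0, 3): 9 + (-8) + 19 + 1 = 21
σ = (2, 1, 3, 0): 9 + (-8) + 29 + 17 = 47
σ = (2, 3, 0, 1): 9 + 13 + 19 + 0 = 41
σ = (2, 3, 1, 0): 9 + 13 + 14 + 17 = 53
σ = (3, 0, 1, 2): 24 + 26 + 14 + 8 = 72
σ = (3, 0, 2, 1): 24 + 26 + 0 + 0 = 50
σ = (3, 1, 0, 2): 24 + (-8) + 19 + 8 = 43
σ = (3, 1, 2, 0): 24 + (-8) + 0 + 17 = 33
σ = (3, 2, 0, 1): 24 + 7 + 19 + 0 = 50
σ = (3, 2, 1, 0): 24 + 7 + 14 + 17 = 62
Optimal value attained by: σ = (0, 1, 2, 3).
Answer: det⊕(C) = 2; verdict: NONSINGULAR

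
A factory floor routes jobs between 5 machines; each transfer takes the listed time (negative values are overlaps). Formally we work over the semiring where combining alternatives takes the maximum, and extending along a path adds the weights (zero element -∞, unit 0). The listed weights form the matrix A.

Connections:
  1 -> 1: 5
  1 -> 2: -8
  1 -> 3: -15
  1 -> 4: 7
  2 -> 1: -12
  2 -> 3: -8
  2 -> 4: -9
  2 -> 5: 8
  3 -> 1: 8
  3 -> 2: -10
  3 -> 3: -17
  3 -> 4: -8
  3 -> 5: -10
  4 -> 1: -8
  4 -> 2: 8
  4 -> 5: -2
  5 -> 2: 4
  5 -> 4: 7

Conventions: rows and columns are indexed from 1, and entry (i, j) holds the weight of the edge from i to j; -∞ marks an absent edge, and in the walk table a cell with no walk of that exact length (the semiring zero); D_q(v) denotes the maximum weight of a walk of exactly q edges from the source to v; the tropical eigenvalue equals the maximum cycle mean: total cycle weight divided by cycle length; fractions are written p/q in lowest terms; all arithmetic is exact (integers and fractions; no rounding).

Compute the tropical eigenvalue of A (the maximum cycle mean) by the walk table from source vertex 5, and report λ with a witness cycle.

q=0: [-∞, -∞, -∞, -∞, 0]
q=1: [-∞, 4, -∞, 7, -∞]
q=2: [-1, 15, -4, -5, 12]
q=3: [4, 16, 7, 19, 23]
q=4: [15, 27, 8, 30, 24]
q=5: [22, 38, 19, 31, 35]
Optimal cycle mean attained by: cycle 2->5->4->2, total 8 + 7 + 8, length 3.
Answer: λ = 23/3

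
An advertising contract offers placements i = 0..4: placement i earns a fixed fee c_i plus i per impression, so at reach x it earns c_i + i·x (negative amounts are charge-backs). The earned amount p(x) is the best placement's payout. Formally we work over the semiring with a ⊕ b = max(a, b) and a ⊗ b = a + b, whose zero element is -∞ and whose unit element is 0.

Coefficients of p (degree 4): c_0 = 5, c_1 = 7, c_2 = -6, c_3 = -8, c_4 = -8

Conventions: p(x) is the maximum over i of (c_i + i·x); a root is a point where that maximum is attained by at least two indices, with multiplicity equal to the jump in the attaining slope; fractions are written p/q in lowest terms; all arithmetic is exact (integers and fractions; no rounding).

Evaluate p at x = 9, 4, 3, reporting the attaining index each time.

p(9) = max(5+0·9=5, 7+1·9=16, -6+2·9=12, -8+3·9=19, -8+4·9=28) = 28 (attained by i=4)
p(4) = max(5+0·4=5, 7+1·4=11, -6+2·4=2, -8+3·4=4, -8+4·4=8) = 11 (attained by i=1)
p(3) = max(5+0·3=5, 7+1·3=10, -6+2·3=0, -8+3·3=1, -8+4·3=4) = 10 (attained by i=1)
Answer: p(9) = 28; p(4) = 11; p(3) = 10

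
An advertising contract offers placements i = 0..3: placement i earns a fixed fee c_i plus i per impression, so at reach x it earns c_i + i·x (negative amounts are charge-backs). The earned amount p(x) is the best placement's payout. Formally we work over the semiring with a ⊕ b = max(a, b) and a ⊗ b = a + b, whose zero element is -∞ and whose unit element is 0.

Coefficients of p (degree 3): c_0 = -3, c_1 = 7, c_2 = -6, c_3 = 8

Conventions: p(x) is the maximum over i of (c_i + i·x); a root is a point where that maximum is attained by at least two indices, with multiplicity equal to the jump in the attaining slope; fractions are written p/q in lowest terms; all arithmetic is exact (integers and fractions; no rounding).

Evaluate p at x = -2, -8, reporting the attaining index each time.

p(-2) = max(-3+0·(-2)=-3, 7+1·(-2)=5, -6+2·(-2)=-10, 8+3·(-2)=2) = 5 (attained by i=1)
p(-8) = max(-3+0·(-8)=-3, 7+1·(-8)=-1, -6+2·(-8)=-22, 8+3·(-8)=-16) = -1 (attained by i=1)
Answer: p(-2) = 5; p(-8) = -1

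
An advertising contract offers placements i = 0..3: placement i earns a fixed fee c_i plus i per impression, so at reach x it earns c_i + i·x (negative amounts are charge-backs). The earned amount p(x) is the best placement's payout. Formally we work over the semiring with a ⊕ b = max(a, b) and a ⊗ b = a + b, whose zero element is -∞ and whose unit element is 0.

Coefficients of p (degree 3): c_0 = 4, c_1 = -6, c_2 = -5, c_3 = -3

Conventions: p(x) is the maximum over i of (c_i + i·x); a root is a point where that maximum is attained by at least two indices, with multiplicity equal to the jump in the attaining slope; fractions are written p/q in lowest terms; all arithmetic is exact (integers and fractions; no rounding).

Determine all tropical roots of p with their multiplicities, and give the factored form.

hull edge (i=0, c=4) to (i=3, c=-3): slope -7/3, span 3
Factored form: p(x) = -3 ⊗ (x ⊕ 7/3) ⊗ (x ⊕ 7/3) ⊗ (x ⊕ 7/3)
Answer: roots = 7/3 (mult 3)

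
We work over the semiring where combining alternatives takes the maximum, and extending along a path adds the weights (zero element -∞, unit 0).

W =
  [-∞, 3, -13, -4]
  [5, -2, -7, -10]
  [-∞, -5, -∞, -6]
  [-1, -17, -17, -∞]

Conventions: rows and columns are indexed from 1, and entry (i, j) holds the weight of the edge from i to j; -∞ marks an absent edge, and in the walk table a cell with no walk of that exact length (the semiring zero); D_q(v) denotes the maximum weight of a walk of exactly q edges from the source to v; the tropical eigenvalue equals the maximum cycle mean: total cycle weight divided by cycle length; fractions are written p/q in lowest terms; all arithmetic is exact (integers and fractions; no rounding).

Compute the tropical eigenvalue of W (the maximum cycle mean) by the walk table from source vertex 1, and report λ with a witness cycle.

q=0: [0, -∞, -∞, -∞]
q=1: [-∞, 3, -13, -4]
q=2: [8, 1, -4, -7]
q=3: [6, 11, -5, 4]
q=4: [16, 9, 4, 2]
Optimal cycle mean attained by: cycle 1->2->1, total 3 + 5, length 2.
Answer: λ = 4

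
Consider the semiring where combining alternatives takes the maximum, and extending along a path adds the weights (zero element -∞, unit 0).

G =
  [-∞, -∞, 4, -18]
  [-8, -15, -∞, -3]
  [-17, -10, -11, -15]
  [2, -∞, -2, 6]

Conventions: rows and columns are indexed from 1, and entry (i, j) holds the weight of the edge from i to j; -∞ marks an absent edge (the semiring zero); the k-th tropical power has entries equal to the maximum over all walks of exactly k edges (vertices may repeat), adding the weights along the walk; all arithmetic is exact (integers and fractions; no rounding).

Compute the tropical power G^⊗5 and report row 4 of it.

G^⊗2:
  [-13, -6, -7, -11]
  [-1, -30, -4, 3]
  [-13, -21, -13, -9]
  [8, -12, 6, 12]
G^⊗3:
  [-9, -17, -9, -5]
  [5, -14, 3, 9]
  [-7, -23, -9, -3]
  [14, -4, 12, 18]
G^⊗4:
  [-3, -19, -5, 1]
  [11, -7, 9, 15]
  [-1, -19, -3, 3]
  [20, 2, 18, 24]
G^⊗5:
  [3, -15, 1, 7]
  [17, -1, 15, 21]
  [5, -13, 3, 9]
  [26, 8, 24, 30]
Answer: row 4 of G^⊗5 = [26, 8, 24, 30]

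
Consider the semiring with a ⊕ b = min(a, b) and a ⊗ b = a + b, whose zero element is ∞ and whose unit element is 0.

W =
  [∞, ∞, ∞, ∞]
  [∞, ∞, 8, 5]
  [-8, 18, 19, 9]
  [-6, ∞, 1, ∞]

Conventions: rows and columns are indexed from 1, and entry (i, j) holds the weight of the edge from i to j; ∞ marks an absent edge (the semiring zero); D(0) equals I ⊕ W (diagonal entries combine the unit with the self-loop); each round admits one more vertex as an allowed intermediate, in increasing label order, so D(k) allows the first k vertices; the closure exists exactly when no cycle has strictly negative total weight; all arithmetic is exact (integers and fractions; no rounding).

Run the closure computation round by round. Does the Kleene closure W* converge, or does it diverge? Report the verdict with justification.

D(0):
  [0, ∞, ∞, ∞]
  [∞, 0, 8, 5]
  [-8, 18, 0, 9]
  [-6, ∞, 1, 0]
D(1):
  [0, ∞, ∞, ∞]
  [∞, 0, 8, 5]
  [-8, 18, 0, 9]
  [-6, ∞, 1, 0]
D(2):
  [0, ∞, ∞, ∞]
  [∞, 0, 8, 5]
  [-8, 18, 0, 9]
  [-6, ∞, 1, 0]
D(3):
  [0, ∞, ∞, ∞]
  [0, 0, 8, 5]
  [-8, 18, 0, 9]
  [-7, 19, 1, 0]
D(4):
  [0, ∞, ∞, ∞]
  [-2, 0, 6, 5]
  [-8, 18, 0, 9]
  [-7, 19, 1, 0]
Key observation: every diagonal entry stays at the unit through all rounds, so no improving cycle exists.
Answer: CONVERGES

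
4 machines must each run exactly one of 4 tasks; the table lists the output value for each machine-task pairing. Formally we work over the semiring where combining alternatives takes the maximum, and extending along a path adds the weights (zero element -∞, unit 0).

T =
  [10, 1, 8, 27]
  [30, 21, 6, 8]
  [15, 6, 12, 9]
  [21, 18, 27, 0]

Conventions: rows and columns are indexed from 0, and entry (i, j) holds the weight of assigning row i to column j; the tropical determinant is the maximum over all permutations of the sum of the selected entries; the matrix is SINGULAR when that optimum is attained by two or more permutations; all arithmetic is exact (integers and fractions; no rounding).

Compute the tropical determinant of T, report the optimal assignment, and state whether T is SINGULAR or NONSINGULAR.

σ = (0, 1, 2, 3): 10 + 21 + 12 + 0 = 43
σ = (0, 1, 3, 2): 10 + 21 + 9 + 27 = 67
σ = (0, 2, 1, 3): 10 + 6 + 6 + 0 = 22
σ = (0, 2, 3, 1): 10 + 6 + 9 + 18 = 43
σ = (0, 3, 1, 2): 10 + 8 + 6 + 27 = 51
σ = (0, 3, 2, 1): 10 + 8 + 12 + 18 = 48
σ = (1, 0, 2, 3): 1 + 30 + 12 + 0 = 43
σ = (1, 0, 3, 2): 1 + 30 + 9 + 27 = 67
σ = (1, 2, 0, 3): 1 + 6 + 15 + 0 = 22
σ = (1, 2, 3, 0): 1 + 6 + 9 + 21 = 37
σ = (1, 3, 0, 2): 1 + 8 + 15 + 27 = 51
σ = (1, 3, 2, 0): 1 + 8 + 12 + 21 = 42
σ = (2, 0, 1, 3): 8 + 30 + 6 + 0 = 44
σ = (2, 0, 3, 1): 8 + 30 + 9 + 18 = 65
σ = (2, 1, 0, 3): 8 + 21 + 15 + 0 = 44
σ = (2, 1, 3, 0): 8 + 21 + 9 + 21 = 59
σ = (2, 3, 0, 1): 8 + 8 + 15 + 18 = 49
σ = (2, 3, 1, 0): 8 + 8 + 6 + 21 = 43
σ = (3, 0, 1, 2): 27 + 30 + 6 + 27 = 90
σ = (3, 0, 2, 1): 27 + 30 + 12 + 18 = 87
σ = (3, 1, 0, 2): 27 + 21 + 15 + 27 = 90
σ = (3, 1, 2, 0): 27 + 21 + 12 + 21 = 81
σ = (3, 2, 0, 1): 27 + 6 + 15 + 18 = 66
σ = (3, 2, 1, 0): 27 + 6 + 6 + 21 = 60
Optimal value attained by: σ = (3, 0, 1, 2).
Answer: det⊕(T) = 90; verdict: SINGULAR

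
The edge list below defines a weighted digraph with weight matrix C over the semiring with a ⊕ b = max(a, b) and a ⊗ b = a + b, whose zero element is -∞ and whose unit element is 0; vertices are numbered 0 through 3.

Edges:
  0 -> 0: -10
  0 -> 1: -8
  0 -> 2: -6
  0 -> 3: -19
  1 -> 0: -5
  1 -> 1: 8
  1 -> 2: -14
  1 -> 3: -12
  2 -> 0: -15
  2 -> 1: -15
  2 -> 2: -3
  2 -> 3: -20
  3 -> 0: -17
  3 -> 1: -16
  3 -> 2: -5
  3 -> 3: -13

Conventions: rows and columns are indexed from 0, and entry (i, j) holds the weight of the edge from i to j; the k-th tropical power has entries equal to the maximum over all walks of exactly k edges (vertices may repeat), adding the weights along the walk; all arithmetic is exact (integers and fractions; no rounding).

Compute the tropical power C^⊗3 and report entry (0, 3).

C^⊗2:
  [-13, 0, -9, -20]
  [3, 16, -6, -4]
  [-18, -7, -6, -23]
  [-20, -8, -8, -25]
C^⊗3:
  [-5, 8, -12, -12]
  [11, 24, 2, 4]
  [-12, 1, -9, -19]
  [-13, 0, -11, -20]
Key observation: the optimum is the walk 0->1->1->3, with weight (-8) + 8 + (-12) = -12.
Optimal value attained by: walk 0->1->1->3.
Answer: (C^⊗3)[0][3] = -12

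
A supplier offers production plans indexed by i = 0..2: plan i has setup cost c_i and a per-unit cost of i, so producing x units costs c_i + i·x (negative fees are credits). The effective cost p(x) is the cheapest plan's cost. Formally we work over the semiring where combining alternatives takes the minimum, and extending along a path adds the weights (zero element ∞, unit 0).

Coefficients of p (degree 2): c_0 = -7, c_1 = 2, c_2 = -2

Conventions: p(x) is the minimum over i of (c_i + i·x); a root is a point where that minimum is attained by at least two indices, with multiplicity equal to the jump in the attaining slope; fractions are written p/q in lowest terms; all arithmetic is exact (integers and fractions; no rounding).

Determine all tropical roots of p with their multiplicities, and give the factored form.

hull edge (i=0, c=-7) to (i=2, c=-2): slope 5/2, span 2
Factored form: p(x) = -2 ⊗ (x ⊕ (-5/2)) ⊗ (x ⊕ (-5/2))
Answer: roots = -5/2 (mult 2)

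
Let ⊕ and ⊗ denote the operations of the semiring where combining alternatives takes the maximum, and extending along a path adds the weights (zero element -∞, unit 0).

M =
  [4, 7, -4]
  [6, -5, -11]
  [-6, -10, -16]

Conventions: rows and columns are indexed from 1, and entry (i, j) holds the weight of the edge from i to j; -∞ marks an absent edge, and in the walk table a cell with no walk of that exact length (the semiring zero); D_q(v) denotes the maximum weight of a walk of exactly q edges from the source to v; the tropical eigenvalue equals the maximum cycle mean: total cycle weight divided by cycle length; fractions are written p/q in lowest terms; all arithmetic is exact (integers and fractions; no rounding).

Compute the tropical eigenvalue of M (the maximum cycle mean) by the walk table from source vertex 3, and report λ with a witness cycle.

q=0: [-∞, -∞, 0]
q=1: [-6, -10, -16]
q=2: [-2, 1, -10]
q=3: [7, 5, -6]
Optimal cycle mean attained by: cycle 1->2->1, total 7 + 6, length 2.
Answer: λ = 13/2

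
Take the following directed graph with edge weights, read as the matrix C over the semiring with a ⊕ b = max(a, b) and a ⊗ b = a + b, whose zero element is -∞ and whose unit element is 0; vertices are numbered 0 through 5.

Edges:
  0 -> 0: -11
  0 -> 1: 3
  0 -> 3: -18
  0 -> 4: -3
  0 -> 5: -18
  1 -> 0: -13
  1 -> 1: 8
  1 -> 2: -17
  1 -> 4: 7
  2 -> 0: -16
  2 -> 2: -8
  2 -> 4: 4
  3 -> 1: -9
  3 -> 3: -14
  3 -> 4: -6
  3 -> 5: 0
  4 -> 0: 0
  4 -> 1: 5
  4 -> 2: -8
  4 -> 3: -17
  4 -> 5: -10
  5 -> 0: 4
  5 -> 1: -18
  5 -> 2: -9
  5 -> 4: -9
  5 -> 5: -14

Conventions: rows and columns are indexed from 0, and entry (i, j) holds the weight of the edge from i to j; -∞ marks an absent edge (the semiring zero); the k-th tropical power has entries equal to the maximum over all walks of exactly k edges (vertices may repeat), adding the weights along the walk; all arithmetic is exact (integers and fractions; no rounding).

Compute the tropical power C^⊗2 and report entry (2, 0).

C^⊗2:
  [-3, 11, -11, -20, 10, -13]
  [7, 16, -1, -10, 15, -3]
  [4, 9, -4, -13, -4, -6]
  [4, -1, -9, -23, -2, -14]
  [-6, 13, -12, -18, 12, -17]
  [-7, 7, -17, -14, 1, -14]
Key observation: the optimum is the walk 2->4->0, with weight 4 + 0 = 4.
Optimal value attained by: walk 2->4->0.
Answer: (C^⊗2)[2][0] = 4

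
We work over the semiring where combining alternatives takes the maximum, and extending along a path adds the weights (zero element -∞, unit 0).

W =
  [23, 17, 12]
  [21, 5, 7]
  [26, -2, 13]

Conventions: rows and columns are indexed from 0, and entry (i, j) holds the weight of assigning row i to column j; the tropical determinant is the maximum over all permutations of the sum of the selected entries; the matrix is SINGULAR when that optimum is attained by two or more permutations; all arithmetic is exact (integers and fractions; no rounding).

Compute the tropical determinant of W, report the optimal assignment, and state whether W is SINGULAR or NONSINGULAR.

σ = (0, 1, 2): 23 + 5 + 13 = 41
σ = (0, 2, 1): 23 + 7 + (-2) = 28
σ = (1, 0, 2): 17 + 21 + 13 = 51
σ = (1, 2, 0): 17 + 7 + 26 = 50
σ = (2, 0, 1): 12 + 21 + (-2) = 31
σ = (2, 1, 0): 12 + 5 + 26 = 43
Optimal value attained by: σ = (1, 0, 2).
Answer: det⊕(W) = 51; verdict: NONSINGULAR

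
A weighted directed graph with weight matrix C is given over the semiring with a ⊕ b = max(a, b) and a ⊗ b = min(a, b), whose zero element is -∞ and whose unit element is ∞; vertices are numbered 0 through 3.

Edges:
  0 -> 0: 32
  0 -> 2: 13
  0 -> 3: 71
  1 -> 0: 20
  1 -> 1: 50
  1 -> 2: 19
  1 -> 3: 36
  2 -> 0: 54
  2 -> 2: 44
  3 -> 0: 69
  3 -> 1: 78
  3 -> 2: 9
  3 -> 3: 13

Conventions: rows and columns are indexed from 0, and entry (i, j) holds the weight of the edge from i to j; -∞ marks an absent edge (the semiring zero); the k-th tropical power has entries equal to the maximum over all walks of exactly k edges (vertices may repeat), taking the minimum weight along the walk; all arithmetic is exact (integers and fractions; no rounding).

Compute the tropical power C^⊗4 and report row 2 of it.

C^⊗2:
  [69, 71, 13, 32]
  [36, 50, 19, 36]
  [44, -∞, 44, 54]
  [32, 50, 19, 69]
C^⊗3:
  [32, 50, 19, 69]
  [36, 50, 19, 36]
  [54, 54, 44, 44]
  [69, 69, 19, 36]
C^⊗4:
  [69, 69, 19, 36]
  [36, 50, 19, 36]
  [44, 50, 44, 54]
  [36, 50, 19, 69]
Answer: row 2 of C^⊗4 = [44, 50, 44, 54]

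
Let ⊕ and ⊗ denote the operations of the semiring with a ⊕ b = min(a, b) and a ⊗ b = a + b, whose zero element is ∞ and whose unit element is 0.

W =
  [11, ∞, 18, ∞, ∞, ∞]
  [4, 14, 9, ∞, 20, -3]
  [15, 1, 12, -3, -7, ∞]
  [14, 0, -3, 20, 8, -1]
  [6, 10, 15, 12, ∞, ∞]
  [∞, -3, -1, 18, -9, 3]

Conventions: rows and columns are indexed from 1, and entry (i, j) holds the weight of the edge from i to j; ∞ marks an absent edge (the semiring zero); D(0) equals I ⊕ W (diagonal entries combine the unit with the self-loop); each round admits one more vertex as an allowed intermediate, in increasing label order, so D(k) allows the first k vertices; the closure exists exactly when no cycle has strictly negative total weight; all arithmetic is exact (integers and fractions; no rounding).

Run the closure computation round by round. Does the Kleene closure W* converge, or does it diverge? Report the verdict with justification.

D(0):
  [0, ∞, 18, ∞, ∞, ∞]
  [4, 0, 9, ∞, 20, -3]
  [15, 1, 0, -3, -7, ∞]
  [14, 0, -3, 0, 8, -1]
  [6, 10, 15, 12, 0, ∞]
  [∞, -3, -1, 18, -9, 0]
D(1):
  [0, ∞, 18, ∞, ∞, ∞]
  [4, 0, 9, ∞, 20, -3]
  [15, 1, 0, -3, -7, ∞]
  [14, 0, -3, 0, 8, -1]
  [6, 10, 15, 12, 0, ∞]
  [∞, -3, -1, 18, -9, 0]
Detection: at round 2, diagonal entry (6, 6) turns strictly negative.
Key observation: the cycle 6->2->6 has total weight (-3) + (-3), which is strictly negative.
Answer: DIVERGES — negative cycle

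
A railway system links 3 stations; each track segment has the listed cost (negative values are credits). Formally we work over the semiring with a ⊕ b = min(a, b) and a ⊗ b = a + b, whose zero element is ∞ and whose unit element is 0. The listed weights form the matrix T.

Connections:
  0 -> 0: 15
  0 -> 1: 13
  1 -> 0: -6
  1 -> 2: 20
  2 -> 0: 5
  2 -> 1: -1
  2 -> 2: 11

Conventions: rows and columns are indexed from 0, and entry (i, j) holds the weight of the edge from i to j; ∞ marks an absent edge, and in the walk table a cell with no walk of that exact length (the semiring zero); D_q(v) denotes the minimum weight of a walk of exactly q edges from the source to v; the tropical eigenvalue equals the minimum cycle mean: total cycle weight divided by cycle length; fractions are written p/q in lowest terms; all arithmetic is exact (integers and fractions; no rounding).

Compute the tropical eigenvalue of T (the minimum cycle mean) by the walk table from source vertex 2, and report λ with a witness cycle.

q=0: [∞, ∞, 0]
q=1: [5, -1, 11]
q=2: [-7, 10, 19]
q=3: [4, 6, 30]
Optimal cycle mean attained by: cycle 0->1->0, total 13 + (-6), length 2.
Answer: λ = 7/2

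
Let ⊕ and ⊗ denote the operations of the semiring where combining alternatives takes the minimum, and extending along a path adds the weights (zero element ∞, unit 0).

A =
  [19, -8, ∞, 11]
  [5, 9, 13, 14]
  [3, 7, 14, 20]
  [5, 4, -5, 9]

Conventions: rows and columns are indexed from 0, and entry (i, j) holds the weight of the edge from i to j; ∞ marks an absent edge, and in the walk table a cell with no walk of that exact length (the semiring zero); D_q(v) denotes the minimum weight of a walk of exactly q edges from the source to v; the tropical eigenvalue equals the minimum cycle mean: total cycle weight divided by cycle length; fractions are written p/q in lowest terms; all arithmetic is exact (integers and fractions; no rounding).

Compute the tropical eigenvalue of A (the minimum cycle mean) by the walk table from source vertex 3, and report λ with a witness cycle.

q=0: [∞, ∞, ∞, 0]
q=1: [5, 4, -5, 9]
q=2: [-2, -3, 4, 15]
q=3: [2, -10, 10, 9]
q=4: [-5, -6, 3, 4]
Optimal cycle mean attained by: cycle 0->1->0, total (-8) + 5, length 2.
Answer: λ = -3/2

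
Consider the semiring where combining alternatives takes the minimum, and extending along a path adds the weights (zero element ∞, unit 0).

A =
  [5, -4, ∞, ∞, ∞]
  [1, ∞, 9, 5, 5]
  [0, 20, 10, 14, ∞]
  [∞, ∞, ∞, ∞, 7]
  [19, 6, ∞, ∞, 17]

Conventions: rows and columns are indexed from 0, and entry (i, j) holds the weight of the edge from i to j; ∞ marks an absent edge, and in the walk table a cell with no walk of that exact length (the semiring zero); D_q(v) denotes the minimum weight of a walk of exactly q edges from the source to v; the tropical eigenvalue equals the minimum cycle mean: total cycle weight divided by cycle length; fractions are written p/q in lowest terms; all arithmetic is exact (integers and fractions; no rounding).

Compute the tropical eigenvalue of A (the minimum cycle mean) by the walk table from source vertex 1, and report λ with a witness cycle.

q=0: [∞, 0, ∞, ∞, ∞]
q=1: [1, ∞, 9, 5, 5]
q=2: [6, -3, 19, 23, 12]
q=3: [-2, 2, 6, 2, 2]
q=4: [3, -6, 11, 7, 7]
q=5: [-5, -1, 3, -1, -1]
Optimal cycle mean attained by: cycle 0->1->0, total (-4) + 1, length 2.
Answer: λ = -3/2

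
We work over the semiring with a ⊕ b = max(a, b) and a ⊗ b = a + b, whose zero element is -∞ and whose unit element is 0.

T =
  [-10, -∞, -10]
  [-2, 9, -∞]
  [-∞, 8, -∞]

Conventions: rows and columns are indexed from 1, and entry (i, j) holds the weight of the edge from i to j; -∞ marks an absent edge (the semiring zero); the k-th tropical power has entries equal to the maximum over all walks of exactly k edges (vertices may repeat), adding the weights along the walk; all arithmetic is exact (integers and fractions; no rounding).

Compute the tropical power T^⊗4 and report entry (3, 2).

T^⊗2:
  [-20, -2, -20]
  [7, 18, -12]
  [6, 17, -∞]
T^⊗3:
  [-4, 7, -30]
  [16, 27, -3]
  [15, 26, -4]
T^⊗4:
  [5, 16, -14]
  [25, 36, 6]
  [24, 35, 5]
Key observation: the optimum is the walk 3->2->2->2->2, with weight 8 + 9 + 9 + 9 = 35.
Optimal value attained by: walk 3->2->2->2->2.
Answer: (T^⊗4)[3][2] = 35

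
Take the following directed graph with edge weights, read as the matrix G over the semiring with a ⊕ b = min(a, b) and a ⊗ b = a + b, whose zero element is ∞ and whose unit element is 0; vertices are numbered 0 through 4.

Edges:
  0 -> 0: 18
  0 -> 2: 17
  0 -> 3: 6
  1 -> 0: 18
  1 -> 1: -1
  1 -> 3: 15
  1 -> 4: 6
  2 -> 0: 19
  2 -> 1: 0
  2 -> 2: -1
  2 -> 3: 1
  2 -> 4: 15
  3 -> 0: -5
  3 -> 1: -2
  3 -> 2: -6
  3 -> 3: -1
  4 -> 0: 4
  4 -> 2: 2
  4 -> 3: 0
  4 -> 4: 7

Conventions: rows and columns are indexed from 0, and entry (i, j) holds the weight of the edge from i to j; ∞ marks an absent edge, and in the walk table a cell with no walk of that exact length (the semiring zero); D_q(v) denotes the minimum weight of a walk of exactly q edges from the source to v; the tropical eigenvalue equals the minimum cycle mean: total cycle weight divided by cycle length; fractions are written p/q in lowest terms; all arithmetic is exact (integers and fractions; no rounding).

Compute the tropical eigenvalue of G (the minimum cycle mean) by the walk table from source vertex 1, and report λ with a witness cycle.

q=0: [∞, 0, ∞, ∞, ∞]
q=1: [18, -1, ∞, 15, 6]
q=2: [10, -2, 8, 6, 5]
q=3: [1, -3, 0, 5, 4]
q=4: [0, -4, -1, 1, 3]
q=5: [-4, -5, -5, 0, 2]
Optimal cycle mean attained by: cycle 2->3->2, total 1 + (-6), length 2.
Answer: λ = -5/2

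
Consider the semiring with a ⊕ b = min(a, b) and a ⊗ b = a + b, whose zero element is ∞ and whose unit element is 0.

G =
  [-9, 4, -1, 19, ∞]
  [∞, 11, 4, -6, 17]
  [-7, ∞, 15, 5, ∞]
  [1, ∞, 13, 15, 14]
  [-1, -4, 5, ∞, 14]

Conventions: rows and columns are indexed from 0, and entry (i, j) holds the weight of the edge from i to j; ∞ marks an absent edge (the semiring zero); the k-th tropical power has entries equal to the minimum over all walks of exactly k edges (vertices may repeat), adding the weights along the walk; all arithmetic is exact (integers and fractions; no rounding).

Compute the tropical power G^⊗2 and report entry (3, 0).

G^⊗2:
  [-18, -5, -10, -2, 21]
  [-5, 13, 7, 5, 8]
  [-16, -3, -8, 12, 19]
  [-8, 5, 0, 18, 28]
  [-10, 3, -2, -10, 13]
Key observation: the optimum is the walk 3->0->0, with weight 1 + (-9) = -8.
Optimal value attained by: walk 3->0->0.
Answer: (G^⊗2)[3][0] = -8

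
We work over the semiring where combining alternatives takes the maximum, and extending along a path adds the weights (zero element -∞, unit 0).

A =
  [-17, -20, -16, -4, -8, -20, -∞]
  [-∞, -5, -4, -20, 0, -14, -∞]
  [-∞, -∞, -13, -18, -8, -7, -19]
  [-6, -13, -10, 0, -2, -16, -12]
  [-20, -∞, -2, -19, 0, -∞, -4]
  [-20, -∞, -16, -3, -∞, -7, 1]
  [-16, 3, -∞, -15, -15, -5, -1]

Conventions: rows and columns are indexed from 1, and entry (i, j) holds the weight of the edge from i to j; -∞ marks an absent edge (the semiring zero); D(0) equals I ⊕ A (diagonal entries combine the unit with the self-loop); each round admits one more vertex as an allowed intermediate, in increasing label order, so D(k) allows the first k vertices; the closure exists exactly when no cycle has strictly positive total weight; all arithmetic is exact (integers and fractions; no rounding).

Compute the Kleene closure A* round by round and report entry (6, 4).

D(0):
  [0, -20, -16, -4, -8, -20, -∞]
  [-∞, 0, -4, -20, 0, -14, -∞]
  [-∞, -∞, 0, -18, -8, -7, -19]
  [-6, -13, -10, 0, -2, -16, -12]
  [-20, -∞, -2, -19, 0, -∞, -4]
  [-20, -∞, -16, -3, -∞, 0, 1]
  [-16, 3, -∞, -15, -15, -5, 0]
D(1):
  [0, -20, -16, -4, -8, -20, -∞]
  [-∞, 0, -4, -20, 0, -14, -∞]
  [-∞, -∞, 0, -18, -8, -7, -19]
  [-6, -13, -10, 0, -2, -16, -12]
  [-20, -40, -2, -19, 0, -40, -4]
  [-20, -40, -16, -3, -28, 0, 1]
  [-16, 3, -32, -15, -15, -5, 0]
D(2):
  [0, -20, -16, -4, -8, -20, -∞]
  [-∞, 0, -4, -20, 0, -14, -∞]
  [-∞, -∞, 0, -18, -8, -7, -19]
  [-6, -13, -10, 0, -2, -16, -12]
  [-20, -40, -2, -19, 0, -40, -4]
  [-20, -40, -16, -3, -28, 0, 1]
  [-16, 3, -1, -15, 3, -5, 0]
D(3):
  [0, -20, -16, -4, -8, -20, -35]
  [-∞, 0, -4, -20, 0, -11, -23]
  [-∞, -∞, 0, -18, -8, -7, -19]
  [-6, -13, -10, 0, -2, -16, -12]
  [-20, -40, -2, -19, 0, -9, -4]
  [-20, -40, -16, -3, -24, 0, 1]
  [-16, 3, -1, -15, 3, -5, 0]
D(4):
  [0, -17, -14, -4, -6, -20, -16]
  [-26, 0, -4, -20, 0, -11, -23]
  [-24, -31, 0, -18, -8, -7, -19]
  [-6, -13, -10, 0, -2, -16, -12]
  [-20, -32, -2, -19, 0, -9, -4]
  [-9, -16, -13, -3, -5, 0, 1]
  [-16, 3, -1, -15, 3, -5, 0]
D(5):
  [0, -17, -8, -4, -6, -15, -10]
  [-20, 0, -2, -19, 0, -9, -4]
  [-24, -31, 0, -18, -8, -7, -12]
  [-6, -13, -4, 0, -2, -11, -6]
  [-20, -32, -2, -19, 0, -9, -4]
  [-9, -16, -7, -3, -5, 0, 1]
  [-16, 3, 1, -15, 3, -5, 0]
D(6):
  [0, -17, -8, -4, -6, -15, -10]
  [-18, 0, -2, -12, 0, -9, -4]
  [-16, -23, 0, -10, -8, -7, -6]
  [-6, -13, -4, 0, -2, -11, -6]
  [-18, -25, -2, -12, 0, -9, -4]
  [-9, -16, -7, -3, -5, 0, 1]
  [-14, 3, 1, -8, 3, -5, 0]
D(7):
  [0, -7, -8, -4, -6, -15, -10]
  [-18, 0, -2, -12, 0, -9, -4]
  [-16, -3, 0, -10, -3, -7, -6]
  [-6, -3, -4, 0, -2, -11, -6]
  [-18, -1, -2, -12, 0, -9, -4]
  [-9, 4, 2, -3, 4, 0, 1]
  [-14, 3, 1, -8, 3, -5, 0]
Answer: A*[6][4] = -3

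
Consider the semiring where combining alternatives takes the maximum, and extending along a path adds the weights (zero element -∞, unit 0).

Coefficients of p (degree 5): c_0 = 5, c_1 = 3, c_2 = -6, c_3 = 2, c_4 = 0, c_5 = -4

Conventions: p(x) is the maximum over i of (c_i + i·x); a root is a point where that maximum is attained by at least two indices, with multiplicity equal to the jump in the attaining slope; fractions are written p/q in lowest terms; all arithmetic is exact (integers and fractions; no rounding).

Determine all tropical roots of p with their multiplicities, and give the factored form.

hull edge (i=0, c=5) to (i=3, c=2): slope -1, span 3
hull edge (i=3, c=2) to (i=4, c=0): slope -2, span 1
hull edge (i=4, c=0) to (i=5, c=-4): slope -4, span 1
Factored form: p(x) = -4 ⊗ (x ⊕ 1) ⊗ (x ⊕ 1) ⊗ (x ⊕ 1) ⊗ (x ⊕ 2) ⊗ (x ⊕ 4)
Answer: roots = 1 (mult 3), 2 (mult 1), 4 (mult 1)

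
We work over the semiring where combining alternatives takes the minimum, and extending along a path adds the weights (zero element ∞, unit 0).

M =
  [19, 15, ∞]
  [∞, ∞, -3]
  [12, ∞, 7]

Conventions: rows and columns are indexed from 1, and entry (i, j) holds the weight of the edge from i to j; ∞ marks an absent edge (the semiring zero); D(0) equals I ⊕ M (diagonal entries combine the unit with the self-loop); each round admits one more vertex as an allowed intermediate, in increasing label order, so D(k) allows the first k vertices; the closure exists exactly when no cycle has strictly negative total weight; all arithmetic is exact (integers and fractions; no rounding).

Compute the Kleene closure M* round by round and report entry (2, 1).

D(0):
  [0, 15, ∞]
  [∞, 0, -3]
  [12, ∞, 0]
D(1):
  [0, 15, ∞]
  [∞, 0, -3]
  [12, 27, 0]
D(2):
  [0, 15, 12]
  [∞, 0, -3]
  [12, 27, 0]
D(3):
  [0, 15, 12]
  [9, 0, -3]
  [12, 27, 0]
Answer: M*[2][1] = 9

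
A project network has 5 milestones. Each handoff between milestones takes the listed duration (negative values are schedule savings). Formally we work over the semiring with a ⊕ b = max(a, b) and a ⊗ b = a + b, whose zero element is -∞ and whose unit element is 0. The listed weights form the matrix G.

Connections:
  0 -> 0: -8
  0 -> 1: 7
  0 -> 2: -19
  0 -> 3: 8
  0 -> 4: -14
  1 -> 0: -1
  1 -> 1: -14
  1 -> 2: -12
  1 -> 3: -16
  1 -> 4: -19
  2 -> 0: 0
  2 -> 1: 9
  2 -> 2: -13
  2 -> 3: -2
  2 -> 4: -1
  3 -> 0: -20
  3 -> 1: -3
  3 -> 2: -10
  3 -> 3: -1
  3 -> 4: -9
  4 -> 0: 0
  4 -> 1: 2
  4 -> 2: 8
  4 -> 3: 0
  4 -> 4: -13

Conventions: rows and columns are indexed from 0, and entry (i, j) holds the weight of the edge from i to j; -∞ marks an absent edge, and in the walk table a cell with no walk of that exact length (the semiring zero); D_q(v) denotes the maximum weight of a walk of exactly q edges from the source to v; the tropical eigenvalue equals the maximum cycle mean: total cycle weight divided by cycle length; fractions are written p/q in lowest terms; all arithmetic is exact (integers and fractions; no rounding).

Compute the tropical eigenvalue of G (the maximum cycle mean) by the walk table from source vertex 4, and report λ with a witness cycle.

q=0: [-∞, -∞, -∞, -∞, 0]
q=1: [0, 2, 8, 0, -13]
q=2: [8, 17, -5, 8, 7]
q=3: [16, 15, 15, 16, -1]
q=4: [15, 24, 7, 24, 14]
q=5: [23, 22, 22, 23, 15]
Optimal cycle mean attained by: cycle 2->4->2, total (-1) + 8, length 2.
Answer: λ = 7/2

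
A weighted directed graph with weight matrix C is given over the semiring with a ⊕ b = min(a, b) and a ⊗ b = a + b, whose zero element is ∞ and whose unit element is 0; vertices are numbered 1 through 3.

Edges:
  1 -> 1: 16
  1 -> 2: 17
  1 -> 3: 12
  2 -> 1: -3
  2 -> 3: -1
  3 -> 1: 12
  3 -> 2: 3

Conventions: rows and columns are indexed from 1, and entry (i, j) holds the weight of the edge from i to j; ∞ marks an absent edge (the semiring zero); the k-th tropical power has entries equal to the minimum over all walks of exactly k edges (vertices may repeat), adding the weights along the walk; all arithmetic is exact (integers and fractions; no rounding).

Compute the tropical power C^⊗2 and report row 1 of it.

C^⊗2:
  [14, 15, 16]
  [11, 2, 9]
  [0, 29, 2]
Answer: row 1 of C^⊗2 = [14, 15, 16]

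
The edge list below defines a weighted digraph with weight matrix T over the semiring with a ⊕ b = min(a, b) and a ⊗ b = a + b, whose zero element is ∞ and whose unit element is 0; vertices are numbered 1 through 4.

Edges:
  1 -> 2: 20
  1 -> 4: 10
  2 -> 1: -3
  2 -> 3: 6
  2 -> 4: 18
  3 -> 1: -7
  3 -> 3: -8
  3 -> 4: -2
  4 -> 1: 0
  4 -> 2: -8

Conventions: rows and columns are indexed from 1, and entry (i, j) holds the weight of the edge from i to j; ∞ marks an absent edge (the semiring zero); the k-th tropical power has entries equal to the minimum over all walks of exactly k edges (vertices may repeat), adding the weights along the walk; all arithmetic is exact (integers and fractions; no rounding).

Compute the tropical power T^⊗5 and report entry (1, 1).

T^⊗2:
  [10, 2, 26, 38]
  [-1, 10, -2, 4]
  [-15, -10, -16, -10]
  [-11, 20, -2, 10]
T^⊗3:
  [-1, 30, 8, 20]
  [-9, -4, -10, -4]
  [-23, -18, -24, -18]
  [-9, 2, -10, -4]
T^⊗4:
  [1, 12, 0, 6]
  [-17, -12, -18, -12]
  [-31, -26, -32, -26]
  [-17, -12, -18, -12]
T^⊗5:
  [-7, -2, -8, -2]
  [-25, -20, -26, -20]
  [-39, -34, -40, -34]
  [-25, -20, -26, -20]
Key observation: the optimum is the walk 1->4->2->3->3->1, with weight 10 + (-8) + 6 + (-8) + (-7) = -7.
Optimal value attained by: walk 1->4->2->3->3->1.
Answer: (T^⊗5)[1][1] = -7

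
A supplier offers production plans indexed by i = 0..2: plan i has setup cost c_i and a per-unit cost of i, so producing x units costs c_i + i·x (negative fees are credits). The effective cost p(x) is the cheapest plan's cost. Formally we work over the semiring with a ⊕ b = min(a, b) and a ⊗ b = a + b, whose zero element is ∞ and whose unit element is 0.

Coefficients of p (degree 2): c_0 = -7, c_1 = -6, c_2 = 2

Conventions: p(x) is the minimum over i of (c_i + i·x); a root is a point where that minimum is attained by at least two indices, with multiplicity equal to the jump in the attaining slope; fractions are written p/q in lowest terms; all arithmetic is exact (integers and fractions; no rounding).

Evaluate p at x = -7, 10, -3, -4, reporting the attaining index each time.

p(-7) = min(-7+0·(-7)=-7, -6+1·(-7)=-13, 2+2·(-7)=-12) = -13 (attained by i=1)
p(10) = min(-7+0·10=-7, -6+1·10=4, 2+2·10=22) = -7 (attained by i=0)
p(-3) = min(-7+0·(-3)=-7, -6+1·(-3)=-9, 2+2·(-3)=-4) = -9 (attained by i=1)
p(-4) = min(-7+0·(-4)=-7, -6+1·(-4)=-10, 2+2·(-4)=-6) = -10 (attained by i=1)
Answer: p(-7) = -13; p(10) = -7; p(-3) = -9; p(-4) = -10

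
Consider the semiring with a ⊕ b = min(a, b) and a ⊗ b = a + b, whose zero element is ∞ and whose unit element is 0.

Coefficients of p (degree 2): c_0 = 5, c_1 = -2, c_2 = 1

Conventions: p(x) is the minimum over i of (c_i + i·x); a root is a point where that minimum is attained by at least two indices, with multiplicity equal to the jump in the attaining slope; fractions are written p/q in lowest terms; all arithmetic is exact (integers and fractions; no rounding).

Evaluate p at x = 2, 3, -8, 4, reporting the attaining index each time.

p(2) = min(5+0·2=5, -2+1·2=0, 1+2·2=5) = 0 (attained by i=1)
p(3) = min(5+0·3=5, -2+1·3=1, 1+2·3=7) = 1 (attained by i=1)
p(-8) = min(5+0·(-8)=5, -2+1·(-8)=-10, 1+2·(-8)=-15) = -15 (attained by i=2)
p(4) = min(5+0·4=5, -2+1·4=2, 1+2·4=9) = 2 (attained by i=1)
Answer: p(2) = 0; p(3) = 1; p(-8) = -15; p(4) = 2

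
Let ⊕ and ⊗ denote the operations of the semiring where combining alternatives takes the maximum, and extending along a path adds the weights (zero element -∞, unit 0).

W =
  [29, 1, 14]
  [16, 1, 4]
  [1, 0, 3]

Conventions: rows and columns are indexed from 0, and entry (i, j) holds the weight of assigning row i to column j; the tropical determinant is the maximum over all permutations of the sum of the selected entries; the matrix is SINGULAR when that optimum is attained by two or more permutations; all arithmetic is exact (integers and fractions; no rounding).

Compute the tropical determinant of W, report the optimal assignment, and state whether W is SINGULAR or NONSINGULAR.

σ = (0, 1, 2): 29 + 1 + 3 = 33
σ = (0, 2, 1): 29 + 4 + 0 = 33
σ = (1, 0, 2): 1 + 16 + 3 = 20
σ = (1, 2, 0): 1 + 4 + 1 = 6
σ = (2, 0, 1): 14 + 16 + 0 = 30
σ = (2, 1, 0): 14 + 1 + 1 = 16
Optimal value attained by: σ = (0, 1, 2).
Answer: det⊕(W) = 33; verdict: SINGULAR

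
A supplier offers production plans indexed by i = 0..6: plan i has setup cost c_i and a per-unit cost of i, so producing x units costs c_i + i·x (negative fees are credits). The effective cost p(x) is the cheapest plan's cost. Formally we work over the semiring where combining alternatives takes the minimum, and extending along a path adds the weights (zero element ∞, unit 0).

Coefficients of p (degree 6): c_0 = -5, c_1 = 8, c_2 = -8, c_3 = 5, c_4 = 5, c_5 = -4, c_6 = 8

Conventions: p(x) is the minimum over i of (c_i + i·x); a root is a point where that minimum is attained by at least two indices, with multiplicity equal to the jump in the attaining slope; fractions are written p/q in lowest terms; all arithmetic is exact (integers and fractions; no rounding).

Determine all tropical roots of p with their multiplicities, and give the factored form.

hull edge (i=0, c=-5) to (i=2, c=-8): slope -3/2, span 2
hull edge (i=2, c=-8) to (i=5, c=-4): slope 4/3, span 3
hull edge (i=5, c=-4) to (i=6, c=8): slope 12, span 1
Factored form: p(x) = 8 ⊗ (x ⊕ (-12)) ⊗ (x ⊕ (-4/3)) ⊗ (x ⊕ (-4/3)) ⊗ (x ⊕ (-4/3)) ⊗ (x ⊕ 3/2) ⊗ (x ⊕ 3/2)
Answer: roots = -12 (mult 1), -4/3 (mult 3), 3/2 (mult 2)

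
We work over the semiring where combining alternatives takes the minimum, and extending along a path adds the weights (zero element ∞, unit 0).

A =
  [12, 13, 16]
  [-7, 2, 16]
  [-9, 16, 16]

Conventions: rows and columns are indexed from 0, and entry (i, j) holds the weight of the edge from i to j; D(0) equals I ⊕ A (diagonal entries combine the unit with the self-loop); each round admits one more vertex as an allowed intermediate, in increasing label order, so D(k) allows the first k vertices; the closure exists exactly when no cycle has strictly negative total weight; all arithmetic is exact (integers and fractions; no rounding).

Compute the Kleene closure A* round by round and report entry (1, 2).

D(0):
  [0, 13, 16]
  [-7, 0, 16]
  [-9, 16, 0]
D(1):
  [0, 13, 16]
  [-7, 0, 9]
  [-9, 4, 0]
D(2):
  [0, 13, 16]
  [-7, 0, 9]
  [-9, 4, 0]
D(3):
  [0, 13, 16]
  [-7, 0, 9]
  [-9, 4, 0]
Answer: A*[1][2] = 9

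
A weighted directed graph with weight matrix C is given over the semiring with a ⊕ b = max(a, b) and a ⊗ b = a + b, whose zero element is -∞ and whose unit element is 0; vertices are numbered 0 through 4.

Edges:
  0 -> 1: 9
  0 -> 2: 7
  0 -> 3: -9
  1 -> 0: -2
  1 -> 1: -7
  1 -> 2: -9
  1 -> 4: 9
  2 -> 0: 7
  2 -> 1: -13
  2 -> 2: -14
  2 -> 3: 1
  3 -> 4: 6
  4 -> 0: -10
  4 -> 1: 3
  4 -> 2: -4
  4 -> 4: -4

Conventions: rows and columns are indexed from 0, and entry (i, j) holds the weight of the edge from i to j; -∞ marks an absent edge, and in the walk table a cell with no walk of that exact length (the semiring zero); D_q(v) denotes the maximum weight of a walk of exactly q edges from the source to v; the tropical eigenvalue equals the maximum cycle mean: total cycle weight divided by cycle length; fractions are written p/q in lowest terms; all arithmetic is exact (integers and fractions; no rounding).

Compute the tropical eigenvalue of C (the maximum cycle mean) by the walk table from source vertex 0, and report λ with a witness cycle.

q=0: [0, -∞, -∞, -∞, -∞]
q=1: [-∞, 9, 7, -9, -∞]
q=2: [14, 2, 0, 8, 18]
q=3: [8, 23, 21, 5, 14]
q=4: [28, 17, 15, 22, 32]
q=5: [22, 37, 35, 19, 28]
Optimal cycle mean attained by: cycle 0->2->0, total 7 + 7, length 2.
Answer: λ = 7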